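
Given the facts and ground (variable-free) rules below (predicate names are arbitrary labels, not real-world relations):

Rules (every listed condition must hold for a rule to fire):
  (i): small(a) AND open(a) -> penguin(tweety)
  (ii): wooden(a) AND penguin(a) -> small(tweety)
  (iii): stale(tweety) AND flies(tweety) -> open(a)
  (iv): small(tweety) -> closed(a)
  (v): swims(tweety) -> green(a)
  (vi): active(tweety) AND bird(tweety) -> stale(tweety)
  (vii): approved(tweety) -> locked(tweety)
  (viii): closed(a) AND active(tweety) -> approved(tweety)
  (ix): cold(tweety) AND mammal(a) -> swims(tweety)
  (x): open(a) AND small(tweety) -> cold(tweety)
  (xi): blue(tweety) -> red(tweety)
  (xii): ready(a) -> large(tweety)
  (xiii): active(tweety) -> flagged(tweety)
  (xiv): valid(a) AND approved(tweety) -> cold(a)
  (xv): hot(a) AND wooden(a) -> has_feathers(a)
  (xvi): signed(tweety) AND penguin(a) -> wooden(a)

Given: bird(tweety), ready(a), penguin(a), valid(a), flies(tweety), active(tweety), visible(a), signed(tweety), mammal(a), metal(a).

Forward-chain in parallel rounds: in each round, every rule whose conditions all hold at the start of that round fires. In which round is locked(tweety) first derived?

5

Round 1 fires (vi), (xii), (xiii), (xvi), giving stale(tweety), large(tweety), flagged(tweety), wooden(a).
Round 2 fires (ii), (iii), giving small(tweety), open(a).
Round 3 fires (iv), (x), giving closed(a), cold(tweety).
Round 4 fires (viii), (ix), giving approved(tweety), swims(tweety).
Round 5 fires (v), (vii), (xiv), giving green(a), locked(tweety), cold(a).
locked(tweety) first appears in round 5.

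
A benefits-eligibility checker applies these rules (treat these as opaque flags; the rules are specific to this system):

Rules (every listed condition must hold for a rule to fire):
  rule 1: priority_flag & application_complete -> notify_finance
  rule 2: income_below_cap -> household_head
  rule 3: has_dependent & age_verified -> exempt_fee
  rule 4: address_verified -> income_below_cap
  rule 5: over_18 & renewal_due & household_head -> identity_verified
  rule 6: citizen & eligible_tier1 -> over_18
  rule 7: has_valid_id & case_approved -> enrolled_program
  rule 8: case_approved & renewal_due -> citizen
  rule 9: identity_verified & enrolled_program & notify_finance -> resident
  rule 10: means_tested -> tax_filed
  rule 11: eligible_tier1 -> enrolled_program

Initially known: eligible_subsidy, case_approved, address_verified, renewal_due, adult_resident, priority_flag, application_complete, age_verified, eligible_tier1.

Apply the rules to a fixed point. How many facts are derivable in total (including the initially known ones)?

17

Round 1: rule 1 [priority_flag & application_complete -> notify_finance]; rule 4 [address_verified -> income_below_cap]; rule 8 [case_approved & renewal_due -> citizen]; rule 11 [eligible_tier1 -> enrolled_program]. New: notify_finance, income_below_cap, citizen, enrolled_program.
Round 2: rule 2 [income_below_cap -> household_head]; rule 6 [citizen & eligible_tier1 -> over_18]. New: household_head, over_18.
Round 3: rule 5 [over_18 & renewal_due & household_head -> identity_verified]. New: identity_verified.
Round 4: rule 9 [identity_verified & enrolled_program & notify_finance -> resident]. New: resident.
Closure: {address_verified, adult_resident, age_verified, application_complete, case_approved, citizen, eligible_subsidy, eligible_tier1, enrolled_program, household_head, identity_verified, income_below_cap, notify_finance, over_18, priority_flag, renewal_due, resident} — 17 facts.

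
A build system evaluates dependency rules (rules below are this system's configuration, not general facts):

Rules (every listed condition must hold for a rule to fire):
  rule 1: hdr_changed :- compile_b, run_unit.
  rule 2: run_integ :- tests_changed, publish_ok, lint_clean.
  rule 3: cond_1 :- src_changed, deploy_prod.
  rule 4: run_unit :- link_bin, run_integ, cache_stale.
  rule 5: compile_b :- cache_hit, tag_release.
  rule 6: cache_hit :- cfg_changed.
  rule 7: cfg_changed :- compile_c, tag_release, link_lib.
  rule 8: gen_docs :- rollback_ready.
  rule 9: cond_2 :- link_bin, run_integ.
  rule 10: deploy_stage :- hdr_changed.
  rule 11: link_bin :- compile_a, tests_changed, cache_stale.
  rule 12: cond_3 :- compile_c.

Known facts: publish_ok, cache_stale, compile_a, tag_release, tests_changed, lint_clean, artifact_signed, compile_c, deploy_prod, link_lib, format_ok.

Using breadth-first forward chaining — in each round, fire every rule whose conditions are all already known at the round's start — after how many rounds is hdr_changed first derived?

4

[1] rule 2 [run_integ :- tests_changed, publish_ok, lint_clean.]; rule 7 [cfg_changed :- compile_c, tag_release, link_lib.]; rule 11 [link_bin :- compile_a, tests_changed, cache_stale.]; rule 12 [cond_3 :- compile_c.]. ⇒ new: run_integ, cfg_changed, link_bin, cond_3.
[2] rule 4 [run_unit :- link_bin, run_integ, cache_stale.]; rule 6 [cache_hit :- cfg_changed.]; rule 9 [cond_2 :- link_bin, run_integ.]. ⇒ new: run_unit, cache_hit, cond_2.
[3] rule 5 [compile_b :- cache_hit, tag_release.]. ⇒ new: compile_b.
[4] rule 1 [hdr_changed :- compile_b, run_unit.]. ⇒ new: hdr_changed.
hdr_changed first appears in round 4.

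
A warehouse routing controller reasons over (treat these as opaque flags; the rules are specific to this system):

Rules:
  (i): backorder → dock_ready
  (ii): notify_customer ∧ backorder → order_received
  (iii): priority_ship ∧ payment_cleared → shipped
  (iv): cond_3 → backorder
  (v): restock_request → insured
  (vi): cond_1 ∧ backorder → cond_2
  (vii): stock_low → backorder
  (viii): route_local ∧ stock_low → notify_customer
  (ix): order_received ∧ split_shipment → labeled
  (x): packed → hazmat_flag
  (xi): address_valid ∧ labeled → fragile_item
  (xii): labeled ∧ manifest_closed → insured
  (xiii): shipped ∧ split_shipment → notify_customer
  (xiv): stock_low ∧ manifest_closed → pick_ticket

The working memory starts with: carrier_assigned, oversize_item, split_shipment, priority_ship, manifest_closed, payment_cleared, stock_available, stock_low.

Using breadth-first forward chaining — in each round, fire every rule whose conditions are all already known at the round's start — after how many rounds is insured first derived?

[1] (iii) [priority_ship ∧ payment_cleared → shipped]; (vii) [stock_low → backorder]; (xiv) [stock_low ∧ manifest_closed → pick_ticket]. ⇒ new: shipped, backorder, pick_ticket.
[2] (i) [backorder → dock_ready]; (xiii) [shipped ∧ split_shipment → notify_customer]. ⇒ new: dock_ready, notify_customer.
[3] (ii) [notify_customer ∧ backorder → order_received]. ⇒ new: order_received.
[4] (ix) [order_received ∧ split_shipment → labeled]. ⇒ new: labeled.
[5] (xii) [labeled ∧ manifest_closed → insured]. ⇒ new: insured.
insured first appears in round 5.

5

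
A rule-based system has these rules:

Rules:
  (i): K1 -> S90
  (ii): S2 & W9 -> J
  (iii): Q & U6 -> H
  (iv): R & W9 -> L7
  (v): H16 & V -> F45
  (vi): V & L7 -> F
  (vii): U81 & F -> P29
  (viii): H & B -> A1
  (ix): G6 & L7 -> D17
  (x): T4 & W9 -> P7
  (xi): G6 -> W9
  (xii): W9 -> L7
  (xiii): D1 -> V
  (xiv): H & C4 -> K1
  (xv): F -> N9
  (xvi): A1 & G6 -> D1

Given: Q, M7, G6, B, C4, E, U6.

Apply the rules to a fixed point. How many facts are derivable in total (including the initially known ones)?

18

Round 1: (iii) [Q & U6 -> H]; (xi) [G6 -> W9]. New: H, W9.
Round 2: (viii) [H & B -> A1]; (xii) [W9 -> L7]; (xiv) [H & C4 -> K1]. New: A1, L7, K1.
Round 3: (i) [K1 -> S90]; (ix) [G6 & L7 -> D17]; (xvi) [A1 & G6 -> D1]. New: S90, D17, D1.
Round 4: (xiii) [D1 -> V]. New: V.
Round 5: (vi) [V & L7 -> F]. New: F.
Round 6: (xv) [F -> N9]. New: N9.
Closure: {A1, B, C4, D1, D17, E, F, G6, H, K1, L7, M7, N9, Q, S90, U6, V, W9} — 18 facts.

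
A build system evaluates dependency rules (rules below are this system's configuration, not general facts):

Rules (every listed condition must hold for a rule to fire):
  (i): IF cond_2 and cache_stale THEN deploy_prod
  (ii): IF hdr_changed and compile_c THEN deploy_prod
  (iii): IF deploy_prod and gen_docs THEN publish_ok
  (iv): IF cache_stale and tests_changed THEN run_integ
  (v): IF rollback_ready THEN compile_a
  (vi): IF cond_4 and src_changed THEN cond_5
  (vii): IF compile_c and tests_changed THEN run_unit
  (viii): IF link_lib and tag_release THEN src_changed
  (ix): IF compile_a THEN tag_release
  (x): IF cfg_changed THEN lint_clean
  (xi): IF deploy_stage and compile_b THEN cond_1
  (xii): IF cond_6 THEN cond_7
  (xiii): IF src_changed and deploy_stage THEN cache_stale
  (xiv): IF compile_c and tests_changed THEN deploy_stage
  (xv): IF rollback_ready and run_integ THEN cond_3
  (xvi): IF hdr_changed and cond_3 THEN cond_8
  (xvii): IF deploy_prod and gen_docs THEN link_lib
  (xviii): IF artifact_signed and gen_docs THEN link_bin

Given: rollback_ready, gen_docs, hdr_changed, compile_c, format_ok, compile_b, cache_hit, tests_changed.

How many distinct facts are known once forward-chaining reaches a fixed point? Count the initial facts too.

Round 1 — (ii), (v), (vii), (xiv), derive deploy_prod, compile_a, run_unit, deploy_stage.
Round 2 — (iii), (ix), (xi), (xvii), derive publish_ok, tag_release, cond_1, link_lib.
Round 3 — (viii), derive src_changed.
Round 4 — (xiii), derive cache_stale.
Round 5 — (iv), derive run_integ.
Round 6 — (xv), derive cond_3.
Round 7 — (xvi), derive cond_8.
Closure: {cache_hit, cache_stale, compile_a, compile_b, compile_c, cond_1, cond_3, cond_8, deploy_prod, deploy_stage, format_ok, gen_docs, hdr_changed, link_lib, publish_ok, rollback_ready, run_integ, run_unit, src_changed, tag_release, tests_changed} — 21 facts.

21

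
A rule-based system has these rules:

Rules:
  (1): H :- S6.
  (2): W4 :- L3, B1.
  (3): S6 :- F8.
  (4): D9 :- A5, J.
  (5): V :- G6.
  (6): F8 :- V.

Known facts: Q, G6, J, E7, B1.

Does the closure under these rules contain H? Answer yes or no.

[1] (5) [V :- G6.]. ⇒ new: V.
[2] (6) [F8 :- V.]. ⇒ new: F8.
[3] (3) [S6 :- F8.]. ⇒ new: S6.
[4] (1) [H :- S6.]. ⇒ new: H.
H appears in round 4, so it is derivable.

yes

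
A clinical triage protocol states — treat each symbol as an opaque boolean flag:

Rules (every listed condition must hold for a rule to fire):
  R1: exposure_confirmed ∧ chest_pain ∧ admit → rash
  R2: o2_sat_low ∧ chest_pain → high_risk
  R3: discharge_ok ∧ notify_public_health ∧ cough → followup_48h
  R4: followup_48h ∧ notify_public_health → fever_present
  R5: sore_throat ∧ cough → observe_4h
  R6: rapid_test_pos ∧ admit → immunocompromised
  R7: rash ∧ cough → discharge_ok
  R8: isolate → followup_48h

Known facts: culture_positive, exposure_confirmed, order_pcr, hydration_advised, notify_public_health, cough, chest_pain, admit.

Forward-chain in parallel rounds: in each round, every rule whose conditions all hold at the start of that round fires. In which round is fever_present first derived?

[1] R1 [exposure_confirmed ∧ chest_pain ∧ admit → rash]. ⇒ new: rash.
[2] R7 [rash ∧ cough → discharge_ok]. ⇒ new: discharge_ok.
[3] R3 [discharge_ok ∧ notify_public_health ∧ cough → followup_48h]. ⇒ new: followup_48h.
[4] R4 [followup_48h ∧ notify_public_health → fever_present]. ⇒ new: fever_present.
fever_present first appears in round 4.

4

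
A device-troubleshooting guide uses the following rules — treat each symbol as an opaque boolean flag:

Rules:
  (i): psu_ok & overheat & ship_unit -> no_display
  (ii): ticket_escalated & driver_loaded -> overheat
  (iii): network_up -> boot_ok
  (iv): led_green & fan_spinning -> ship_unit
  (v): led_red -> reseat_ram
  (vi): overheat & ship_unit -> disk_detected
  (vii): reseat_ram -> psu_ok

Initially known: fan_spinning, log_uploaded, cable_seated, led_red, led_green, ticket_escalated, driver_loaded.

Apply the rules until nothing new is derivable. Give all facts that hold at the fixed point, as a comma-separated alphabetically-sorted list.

Round 1: (ii) [ticket_escalated & driver_loaded -> overheat]; (iv) [led_green & fan_spinning -> ship_unit]; (v) [led_red -> reseat_ram]. Adds overheat, ship_unit, reseat_ram.
Round 2: (vi) [overheat & ship_unit -> disk_detected]; (vii) [reseat_ram -> psu_ok]. Adds disk_detected, psu_ok.
Round 3: (i) [psu_ok & overheat & ship_unit -> no_display]. Adds no_display.

cable_seated, disk_detected, driver_loaded, fan_spinning, led_green, led_red, log_uploaded, no_display, overheat, psu_ok, reseat_ram, ship_unit, ticket_escalated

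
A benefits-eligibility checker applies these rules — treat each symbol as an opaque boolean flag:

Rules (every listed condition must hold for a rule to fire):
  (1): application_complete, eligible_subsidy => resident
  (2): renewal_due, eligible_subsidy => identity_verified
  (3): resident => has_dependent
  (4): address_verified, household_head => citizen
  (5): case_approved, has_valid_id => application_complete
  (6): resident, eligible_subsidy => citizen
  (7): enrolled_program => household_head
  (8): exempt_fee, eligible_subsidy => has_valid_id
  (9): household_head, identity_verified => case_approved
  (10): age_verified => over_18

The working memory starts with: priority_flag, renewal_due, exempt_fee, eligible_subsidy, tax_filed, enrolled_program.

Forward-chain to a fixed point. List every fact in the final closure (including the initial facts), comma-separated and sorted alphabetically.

application_complete, case_approved, citizen, eligible_subsidy, enrolled_program, exempt_fee, has_dependent, has_valid_id, household_head, identity_verified, priority_flag, renewal_due, resident, tax_filed

Round 1: (2) [renewal_due, eligible_subsidy => identity_verified]; (7) [enrolled_program => household_head]; (8) [exempt_fee, eligible_subsidy => has_valid_id]. New: identity_verified, household_head, has_valid_id.
Round 2: (9) [household_head, identity_verified => case_approved]. New: case_approved.
Round 3: (5) [case_approved, has_valid_id => application_complete]. New: application_complete.
Round 4: (1) [application_complete, eligible_subsidy => resident]. New: resident.
Round 5: (3) [resident => has_dependent]; (6) [resident, eligible_subsidy => citizen]. New: has_dependent, citizen.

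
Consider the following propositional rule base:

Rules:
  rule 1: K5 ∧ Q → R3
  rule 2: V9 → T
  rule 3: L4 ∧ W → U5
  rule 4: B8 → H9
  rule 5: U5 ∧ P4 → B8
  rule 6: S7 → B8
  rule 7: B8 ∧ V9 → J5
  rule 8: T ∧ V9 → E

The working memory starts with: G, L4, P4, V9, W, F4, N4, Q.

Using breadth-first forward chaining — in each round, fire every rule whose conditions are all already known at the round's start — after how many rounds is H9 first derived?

3

Round 1 — rule 2, rule 3, derive T, U5.
Round 2 — rule 5, rule 8, derive B8, E.
Round 3 — rule 4, rule 7, derive H9, J5.
H9 first appears in round 3.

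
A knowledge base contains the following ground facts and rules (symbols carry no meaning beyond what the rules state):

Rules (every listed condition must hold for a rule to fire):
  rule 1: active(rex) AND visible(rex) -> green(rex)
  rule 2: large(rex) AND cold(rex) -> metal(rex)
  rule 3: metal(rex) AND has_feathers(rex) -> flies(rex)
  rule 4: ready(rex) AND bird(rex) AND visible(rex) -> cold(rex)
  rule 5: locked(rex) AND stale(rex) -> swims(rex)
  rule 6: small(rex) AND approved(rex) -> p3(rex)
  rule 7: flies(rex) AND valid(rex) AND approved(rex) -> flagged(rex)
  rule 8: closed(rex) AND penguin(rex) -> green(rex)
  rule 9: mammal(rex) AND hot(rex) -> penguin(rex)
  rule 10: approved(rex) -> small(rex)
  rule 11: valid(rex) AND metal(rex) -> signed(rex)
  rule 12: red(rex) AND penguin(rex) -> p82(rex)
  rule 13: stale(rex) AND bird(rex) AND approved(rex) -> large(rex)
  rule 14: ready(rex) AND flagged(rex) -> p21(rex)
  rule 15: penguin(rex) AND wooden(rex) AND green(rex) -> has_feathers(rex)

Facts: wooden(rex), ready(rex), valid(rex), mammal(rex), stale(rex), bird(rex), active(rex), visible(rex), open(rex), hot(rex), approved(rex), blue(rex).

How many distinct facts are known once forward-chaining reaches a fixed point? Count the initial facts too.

Round 1 fires rule 1, rule 4, rule 9, rule 10, rule 13, giving green(rex), cold(rex), penguin(rex), small(rex), large(rex).
Round 2 fires rule 2, rule 6, rule 15, giving metal(rex), p3(rex), has_feathers(rex).
Round 3 fires rule 3, rule 11, giving flies(rex), signed(rex).
Round 4 fires rule 7, giving flagged(rex).
Round 5 fires rule 14, giving p21(rex).
Closure: {active(rex), approved(rex), bird(rex), blue(rex), cold(rex), flagged(rex), flies(rex), green(rex), has_feathers(rex), hot(rex), large(rex), mammal(rex), metal(rex), open(rex), p21(rex), p3(rex), penguin(rex), ready(rex), signed(rex), small(rex), stale(rex), valid(rex), visible(rex), wooden(rex)} — 24 facts.

24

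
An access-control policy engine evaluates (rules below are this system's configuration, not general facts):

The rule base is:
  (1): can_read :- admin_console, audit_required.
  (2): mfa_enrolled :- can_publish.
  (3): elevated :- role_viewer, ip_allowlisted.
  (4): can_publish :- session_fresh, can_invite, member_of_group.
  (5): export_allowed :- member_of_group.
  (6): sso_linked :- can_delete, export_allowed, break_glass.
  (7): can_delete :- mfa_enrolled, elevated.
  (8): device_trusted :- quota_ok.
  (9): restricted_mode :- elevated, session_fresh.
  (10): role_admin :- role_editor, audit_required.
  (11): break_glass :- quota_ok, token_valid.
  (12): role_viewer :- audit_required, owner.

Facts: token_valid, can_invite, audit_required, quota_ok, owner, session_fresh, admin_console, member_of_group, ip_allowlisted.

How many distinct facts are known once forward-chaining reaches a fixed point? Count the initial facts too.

20

Round 1 — (1), (4), (5), (8), (11), (12), derive can_read, can_publish, export_allowed, device_trusted, break_glass, role_viewer.
Round 2 — (2), (3), derive mfa_enrolled, elevated.
Round 3 — (7), (9), derive can_delete, restricted_mode.
Round 4 — (6), derive sso_linked.
Closure: {admin_console, audit_required, break_glass, can_delete, can_invite, can_publish, can_read, device_trusted, elevated, export_allowed, ip_allowlisted, member_of_group, mfa_enrolled, owner, quota_ok, restricted_mode, role_viewer, session_fresh, sso_linked, token_valid} — 20 facts.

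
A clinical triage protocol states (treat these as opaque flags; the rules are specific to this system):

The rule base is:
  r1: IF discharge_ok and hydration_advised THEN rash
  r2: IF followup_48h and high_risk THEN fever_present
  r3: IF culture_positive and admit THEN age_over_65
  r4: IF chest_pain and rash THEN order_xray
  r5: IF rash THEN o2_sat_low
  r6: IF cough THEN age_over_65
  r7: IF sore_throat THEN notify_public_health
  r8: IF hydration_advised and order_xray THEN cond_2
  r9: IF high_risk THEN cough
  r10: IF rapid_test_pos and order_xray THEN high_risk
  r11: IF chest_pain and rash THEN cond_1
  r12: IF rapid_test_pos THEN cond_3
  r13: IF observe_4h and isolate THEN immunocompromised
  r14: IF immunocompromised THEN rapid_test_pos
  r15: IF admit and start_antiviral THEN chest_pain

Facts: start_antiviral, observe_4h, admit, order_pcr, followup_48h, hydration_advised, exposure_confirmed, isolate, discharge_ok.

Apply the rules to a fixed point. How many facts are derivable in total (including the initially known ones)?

22

Round 1 fires r1, r13, r15, giving rash, immunocompromised, chest_pain.
Round 2 fires r4, r5, r11, r14, giving order_xray, o2_sat_low, cond_1, rapid_test_pos.
Round 3 fires r8, r10, r12, giving cond_2, high_risk, cond_3.
Round 4 fires r2, r9, giving fever_present, cough.
Round 5 fires r6, giving age_over_65.
Closure: {admit, age_over_65, chest_pain, cond_1, cond_2, cond_3, cough, discharge_ok, exposure_confirmed, fever_present, followup_48h, high_risk, hydration_advised, immunocompromised, isolate, o2_sat_low, observe_4h, order_pcr, order_xray, rapid_test_pos, rash, start_antiviral} — 22 facts.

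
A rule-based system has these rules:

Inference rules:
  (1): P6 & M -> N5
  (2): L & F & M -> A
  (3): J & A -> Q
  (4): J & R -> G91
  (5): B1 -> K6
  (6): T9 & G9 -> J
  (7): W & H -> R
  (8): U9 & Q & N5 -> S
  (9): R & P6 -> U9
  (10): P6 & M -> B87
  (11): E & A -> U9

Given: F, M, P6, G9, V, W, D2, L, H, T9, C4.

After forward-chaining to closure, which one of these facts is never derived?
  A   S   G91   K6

Round 1: (1) [P6 & M -> N5]; (2) [L & F & M -> A]; (6) [T9 & G9 -> J]; (7) [W & H -> R]; (10) [P6 & M -> B87]. Adds N5, A, J, R, B87.
Round 2: (3) [J & A -> Q]; (4) [J & R -> G91]; (9) [R & P6 -> U9]. Adds Q, G91, U9.
Round 3: (8) [U9 & Q & N5 -> S]. Adds S.
Derived: G91 (round 2), S (round 3), A (round 1). K6 never appears in any round.

K6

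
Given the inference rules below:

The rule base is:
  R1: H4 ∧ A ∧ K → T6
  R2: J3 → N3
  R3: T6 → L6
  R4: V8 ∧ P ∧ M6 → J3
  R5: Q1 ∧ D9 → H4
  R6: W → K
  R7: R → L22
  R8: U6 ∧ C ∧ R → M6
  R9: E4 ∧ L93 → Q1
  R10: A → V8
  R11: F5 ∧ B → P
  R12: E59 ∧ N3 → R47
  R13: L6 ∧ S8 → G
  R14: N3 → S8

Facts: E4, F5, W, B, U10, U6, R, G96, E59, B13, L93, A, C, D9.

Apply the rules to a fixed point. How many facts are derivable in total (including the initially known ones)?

28

[1] R6 [W → K]; R7 [R → L22]; R8 [U6 ∧ C ∧ R → M6]; R9 [E4 ∧ L93 → Q1]; R10 [A → V8]; R11 [F5 ∧ B → P]. ⇒ new: K, L22, M6, Q1, V8, P.
[2] R4 [V8 ∧ P ∧ M6 → J3]; R5 [Q1 ∧ D9 → H4]. ⇒ new: J3, H4.
[3] R1 [H4 ∧ A ∧ K → T6]; R2 [J3 → N3]. ⇒ new: T6, N3.
[4] R3 [T6 → L6]; R12 [E59 ∧ N3 → R47]; R14 [N3 → S8]. ⇒ new: L6, R47, S8.
[5] R13 [L6 ∧ S8 → G]. ⇒ new: G.
Closure: {A, B, B13, C, D9, E4, E59, F5, G, G96, H4, J3, K, L22, L6, L93, M6, N3, P, Q1, R, R47, S8, T6, U10, U6, V8, W} — 28 facts.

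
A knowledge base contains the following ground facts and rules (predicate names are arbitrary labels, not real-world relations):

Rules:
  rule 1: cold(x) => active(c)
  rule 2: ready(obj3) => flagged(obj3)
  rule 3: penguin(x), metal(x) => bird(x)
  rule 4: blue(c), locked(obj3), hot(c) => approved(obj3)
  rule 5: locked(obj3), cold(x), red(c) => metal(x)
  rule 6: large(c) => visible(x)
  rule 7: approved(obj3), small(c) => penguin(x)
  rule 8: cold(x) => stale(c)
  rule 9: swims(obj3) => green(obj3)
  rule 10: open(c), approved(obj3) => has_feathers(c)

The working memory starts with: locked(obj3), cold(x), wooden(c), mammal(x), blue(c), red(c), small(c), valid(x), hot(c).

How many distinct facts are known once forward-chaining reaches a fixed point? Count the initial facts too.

Round 1: rule 1 [cold(x) => active(c)]; rule 4 [blue(c), locked(obj3), hot(c) => approved(obj3)]; rule 5 [locked(obj3), cold(x), red(c) => metal(x)]; rule 8 [cold(x) => stale(c)]. Adds active(c), approved(obj3), metal(x), stale(c).
Round 2: rule 7 [approved(obj3), small(c) => penguin(x)]. Adds penguin(x).
Round 3: rule 3 [penguin(x), metal(x) => bird(x)]. Adds bird(x).
Closure: {active(c), approved(obj3), bird(x), blue(c), cold(x), hot(c), locked(obj3), mammal(x), metal(x), penguin(x), red(c), small(c), stale(c), valid(x), wooden(c)} — 15 facts.

15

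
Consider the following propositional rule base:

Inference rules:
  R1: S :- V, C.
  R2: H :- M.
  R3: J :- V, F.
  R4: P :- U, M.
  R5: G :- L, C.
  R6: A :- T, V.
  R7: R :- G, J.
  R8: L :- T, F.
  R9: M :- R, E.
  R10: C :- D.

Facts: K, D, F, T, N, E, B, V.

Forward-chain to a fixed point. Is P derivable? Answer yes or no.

[1] R3 [J :- V, F.]; R6 [A :- T, V.]; R8 [L :- T, F.]; R10 [C :- D.]. ⇒ new: J, A, L, C.
[2] R1 [S :- V, C.]; R5 [G :- L, C.]. ⇒ new: S, G.
[3] R7 [R :- G, J.]. ⇒ new: R.
[4] R9 [M :- R, E.]. ⇒ new: M.
[5] R2 [H :- M.]. ⇒ new: H.
Fixed point reached. P is concluded only by R4; R4 needs U (never derived).

no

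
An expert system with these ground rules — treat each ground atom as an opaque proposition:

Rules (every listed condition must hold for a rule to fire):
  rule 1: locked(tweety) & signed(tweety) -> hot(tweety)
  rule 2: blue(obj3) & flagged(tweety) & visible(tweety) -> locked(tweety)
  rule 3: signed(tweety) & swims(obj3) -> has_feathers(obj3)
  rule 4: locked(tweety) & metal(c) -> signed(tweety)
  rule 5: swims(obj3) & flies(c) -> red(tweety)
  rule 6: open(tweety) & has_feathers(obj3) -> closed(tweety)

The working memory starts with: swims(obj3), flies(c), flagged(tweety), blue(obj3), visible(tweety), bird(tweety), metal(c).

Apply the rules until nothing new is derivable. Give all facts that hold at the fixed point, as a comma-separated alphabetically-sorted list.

Round 1: rule 2 [blue(obj3) & flagged(tweety) & visible(tweety) -> locked(tweety)]; rule 5 [swims(obj3) & flies(c) -> red(tweety)]. New: locked(tweety), red(tweety).
Round 2: rule 4 [locked(tweety) & metal(c) -> signed(tweety)]. New: signed(tweety).
Round 3: rule 1 [locked(tweety) & signed(tweety) -> hot(tweety)]; rule 3 [signed(tweety) & swims(obj3) -> has_feathers(obj3)]. New: hot(tweety), has_feathers(obj3).

bird(tweety), blue(obj3), flagged(tweety), flies(c), has_feathers(obj3), hot(tweety), locked(tweety), metal(c), red(tweety), signed(tweety), swims(obj3), visible(tweety)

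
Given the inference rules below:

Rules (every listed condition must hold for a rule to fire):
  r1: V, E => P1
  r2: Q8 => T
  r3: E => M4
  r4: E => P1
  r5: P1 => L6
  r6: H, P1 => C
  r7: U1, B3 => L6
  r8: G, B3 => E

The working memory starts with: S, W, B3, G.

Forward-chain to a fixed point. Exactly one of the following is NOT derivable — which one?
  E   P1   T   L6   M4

[1] r8 [G, B3 => E]. ⇒ new: E.
[2] r3 [E => M4]; r4 [E => P1]. ⇒ new: M4, P1.
[3] r5 [P1 => L6]. ⇒ new: L6.
Derived: E (round 1), M4 (round 2), P1 (round 2), L6 (round 3). T never appears in any round.

T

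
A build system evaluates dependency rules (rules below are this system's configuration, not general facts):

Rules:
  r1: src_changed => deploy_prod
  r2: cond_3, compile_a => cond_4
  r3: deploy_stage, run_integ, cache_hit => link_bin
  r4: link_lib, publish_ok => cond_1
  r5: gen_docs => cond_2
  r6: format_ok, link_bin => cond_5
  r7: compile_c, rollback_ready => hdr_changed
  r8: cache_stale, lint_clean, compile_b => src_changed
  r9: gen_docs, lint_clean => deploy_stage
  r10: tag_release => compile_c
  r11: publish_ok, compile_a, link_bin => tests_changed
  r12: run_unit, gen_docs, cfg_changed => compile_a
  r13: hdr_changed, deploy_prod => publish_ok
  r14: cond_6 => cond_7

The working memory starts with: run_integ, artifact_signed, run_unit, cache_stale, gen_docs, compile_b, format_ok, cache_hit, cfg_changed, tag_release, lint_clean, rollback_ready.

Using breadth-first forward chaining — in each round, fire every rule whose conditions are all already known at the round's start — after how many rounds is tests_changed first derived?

4

Round 1: r5 [gen_docs => cond_2]; r8 [cache_stale, lint_clean, compile_b => src_changed]; r9 [gen_docs, lint_clean => deploy_stage]; r10 [tag_release => compile_c]; r12 [run_unit, gen_docs, cfg_changed => compile_a]. Adds cond_2, src_changed, deploy_stage, compile_c, compile_a.
Round 2: r1 [src_changed => deploy_prod]; r3 [deploy_stage, run_integ, cache_hit => link_bin]; r7 [compile_c, rollback_ready => hdr_changed]. Adds deploy_prod, link_bin, hdr_changed.
Round 3: r6 [format_ok, link_bin => cond_5]; r13 [hdr_changed, deploy_prod => publish_ok]. Adds cond_5, publish_ok.
Round 4: r11 [publish_ok, compile_a, link_bin => tests_changed]. Adds tests_changed.
tests_changed first appears in round 4.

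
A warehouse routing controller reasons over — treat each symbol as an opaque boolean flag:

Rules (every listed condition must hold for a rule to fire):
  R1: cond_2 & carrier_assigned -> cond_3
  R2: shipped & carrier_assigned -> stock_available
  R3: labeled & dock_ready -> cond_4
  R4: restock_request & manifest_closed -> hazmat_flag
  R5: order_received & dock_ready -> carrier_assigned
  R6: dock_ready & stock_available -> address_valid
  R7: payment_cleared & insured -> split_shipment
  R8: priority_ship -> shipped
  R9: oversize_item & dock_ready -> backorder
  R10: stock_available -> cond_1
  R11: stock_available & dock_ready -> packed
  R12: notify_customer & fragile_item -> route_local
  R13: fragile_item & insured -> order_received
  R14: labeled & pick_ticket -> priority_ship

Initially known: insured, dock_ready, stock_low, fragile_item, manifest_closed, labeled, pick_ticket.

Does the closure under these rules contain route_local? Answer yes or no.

no

Round 1 fires R3, R13, R14, giving cond_4, order_received, priority_ship.
Round 2 fires R5, R8, giving carrier_assigned, shipped.
Round 3 fires R2, giving stock_available.
Round 4 fires R6, R10, R11, giving address_valid, cond_1, packed.
Fixed point reached. route_local is concluded only by R12; R12 needs notify_customer (never derived).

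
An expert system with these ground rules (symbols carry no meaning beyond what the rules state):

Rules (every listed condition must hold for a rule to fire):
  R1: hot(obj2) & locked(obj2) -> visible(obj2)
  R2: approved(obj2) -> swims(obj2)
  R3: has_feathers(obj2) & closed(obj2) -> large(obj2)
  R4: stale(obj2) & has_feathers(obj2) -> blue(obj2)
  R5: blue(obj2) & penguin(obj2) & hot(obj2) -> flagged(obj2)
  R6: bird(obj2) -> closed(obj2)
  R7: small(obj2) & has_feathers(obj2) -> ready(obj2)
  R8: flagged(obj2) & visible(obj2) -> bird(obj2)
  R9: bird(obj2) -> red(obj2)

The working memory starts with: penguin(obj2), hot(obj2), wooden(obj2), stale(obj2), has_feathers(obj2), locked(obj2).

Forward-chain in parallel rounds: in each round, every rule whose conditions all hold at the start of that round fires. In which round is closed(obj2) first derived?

Round 1 — R1, R4, derive visible(obj2), blue(obj2).
Round 2 — R5, derive flagged(obj2).
Round 3 — R8, derive bird(obj2).
Round 4 — R6, R9, derive closed(obj2), red(obj2).
closed(obj2) first appears in round 4.

4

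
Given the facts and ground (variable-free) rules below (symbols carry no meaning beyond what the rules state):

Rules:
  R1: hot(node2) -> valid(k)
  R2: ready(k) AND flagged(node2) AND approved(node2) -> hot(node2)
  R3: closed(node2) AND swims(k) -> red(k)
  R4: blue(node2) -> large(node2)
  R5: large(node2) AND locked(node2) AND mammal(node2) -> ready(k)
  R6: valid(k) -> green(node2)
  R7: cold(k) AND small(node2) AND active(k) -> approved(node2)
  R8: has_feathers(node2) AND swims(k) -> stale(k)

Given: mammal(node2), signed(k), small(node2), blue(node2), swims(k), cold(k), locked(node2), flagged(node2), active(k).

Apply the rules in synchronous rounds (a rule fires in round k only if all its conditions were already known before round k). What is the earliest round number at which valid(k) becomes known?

Round 1: R4 [blue(node2) -> large(node2)]; R7 [cold(k) AND small(node2) AND active(k) -> approved(node2)]. Adds large(node2), approved(node2).
Round 2: R5 [large(node2) AND locked(node2) AND mammal(node2) -> ready(k)]. Adds ready(k).
Round 3: R2 [ready(k) AND flagged(node2) AND approved(node2) -> hot(node2)]. Adds hot(node2).
Round 4: R1 [hot(node2) -> valid(k)]. Adds valid(k).
valid(k) first appears in round 4.

4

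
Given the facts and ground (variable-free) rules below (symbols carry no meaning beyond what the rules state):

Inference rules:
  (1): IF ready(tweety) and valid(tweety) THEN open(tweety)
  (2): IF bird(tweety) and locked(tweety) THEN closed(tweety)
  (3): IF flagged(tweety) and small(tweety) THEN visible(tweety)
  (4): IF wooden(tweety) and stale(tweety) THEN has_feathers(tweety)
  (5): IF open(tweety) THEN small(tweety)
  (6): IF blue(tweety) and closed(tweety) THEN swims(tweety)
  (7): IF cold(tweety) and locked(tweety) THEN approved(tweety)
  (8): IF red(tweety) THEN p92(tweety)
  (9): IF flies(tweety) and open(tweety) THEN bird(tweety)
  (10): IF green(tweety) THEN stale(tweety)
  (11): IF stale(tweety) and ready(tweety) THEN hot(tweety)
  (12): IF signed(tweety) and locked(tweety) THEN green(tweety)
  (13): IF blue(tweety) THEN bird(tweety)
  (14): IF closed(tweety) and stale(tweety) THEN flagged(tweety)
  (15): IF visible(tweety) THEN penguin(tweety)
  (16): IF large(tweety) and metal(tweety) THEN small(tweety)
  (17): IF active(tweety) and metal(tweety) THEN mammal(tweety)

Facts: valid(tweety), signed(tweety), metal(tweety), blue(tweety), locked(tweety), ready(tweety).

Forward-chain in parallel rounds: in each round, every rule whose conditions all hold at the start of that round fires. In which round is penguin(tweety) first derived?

5

Round 1: (1) [IF ready(tweety) and valid(tweety) THEN open(tweety)]; (12) [IF signed(tweety) and locked(tweety) THEN green(tweety)]; (13) [IF blue(tweety) THEN bird(tweety)]. New: open(tweety), green(tweety), bird(tweety).
Round 2: (2) [IF bird(tweety) and locked(tweety) THEN closed(tweety)]; (5) [IF open(tweety) THEN small(tweety)]; (10) [IF green(tweety) THEN stale(tweety)]. New: closed(tweety), small(tweety), stale(tweety).
Round 3: (6) [IF blue(tweety) and closed(tweety) THEN swims(tweety)]; (11) [IF stale(tweety) and ready(tweety) THEN hot(tweety)]; (14) [IF closed(tweety) and stale(tweety) THEN flagged(tweety)]. New: swims(tweety), hot(tweety), flagged(tweety).
Round 4: (3) [IF flagged(tweety) and small(tweety) THEN visible(tweety)]. New: visible(tweety).
Round 5: (15) [IF visible(tweety) THEN penguin(tweety)]. New: penguin(tweety).
penguin(tweety) first appears in round 5.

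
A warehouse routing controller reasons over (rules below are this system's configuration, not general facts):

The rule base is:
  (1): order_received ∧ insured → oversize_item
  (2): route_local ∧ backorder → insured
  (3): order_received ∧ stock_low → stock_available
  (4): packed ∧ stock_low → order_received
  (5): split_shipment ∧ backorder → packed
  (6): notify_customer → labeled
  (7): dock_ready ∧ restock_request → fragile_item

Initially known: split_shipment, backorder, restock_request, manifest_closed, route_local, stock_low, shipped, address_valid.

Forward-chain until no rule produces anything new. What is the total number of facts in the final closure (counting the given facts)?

Round 1 fires (2), (5), giving insured, packed.
Round 2 fires (4), giving order_received.
Round 3 fires (1), (3), giving oversize_item, stock_available.
Closure: {address_valid, backorder, insured, manifest_closed, order_received, oversize_item, packed, restock_request, route_local, shipped, split_shipment, stock_available, stock_low} — 13 facts.

13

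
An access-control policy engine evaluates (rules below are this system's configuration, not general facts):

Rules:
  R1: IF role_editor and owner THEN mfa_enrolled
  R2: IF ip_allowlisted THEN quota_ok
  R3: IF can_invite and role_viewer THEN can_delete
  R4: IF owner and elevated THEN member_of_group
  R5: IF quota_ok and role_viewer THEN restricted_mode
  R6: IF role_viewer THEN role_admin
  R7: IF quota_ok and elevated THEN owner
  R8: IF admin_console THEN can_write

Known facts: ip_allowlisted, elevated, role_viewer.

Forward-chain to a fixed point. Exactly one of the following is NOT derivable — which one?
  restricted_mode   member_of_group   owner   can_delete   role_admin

Round 1 fires R2, R6, giving quota_ok, role_admin.
Round 2 fires R5, R7, giving restricted_mode, owner.
Round 3 fires R4, giving member_of_group.
Derived: member_of_group (round 3), role_admin (round 1), owner (round 2), restricted_mode (round 2). can_delete never appears in any round.

can_delete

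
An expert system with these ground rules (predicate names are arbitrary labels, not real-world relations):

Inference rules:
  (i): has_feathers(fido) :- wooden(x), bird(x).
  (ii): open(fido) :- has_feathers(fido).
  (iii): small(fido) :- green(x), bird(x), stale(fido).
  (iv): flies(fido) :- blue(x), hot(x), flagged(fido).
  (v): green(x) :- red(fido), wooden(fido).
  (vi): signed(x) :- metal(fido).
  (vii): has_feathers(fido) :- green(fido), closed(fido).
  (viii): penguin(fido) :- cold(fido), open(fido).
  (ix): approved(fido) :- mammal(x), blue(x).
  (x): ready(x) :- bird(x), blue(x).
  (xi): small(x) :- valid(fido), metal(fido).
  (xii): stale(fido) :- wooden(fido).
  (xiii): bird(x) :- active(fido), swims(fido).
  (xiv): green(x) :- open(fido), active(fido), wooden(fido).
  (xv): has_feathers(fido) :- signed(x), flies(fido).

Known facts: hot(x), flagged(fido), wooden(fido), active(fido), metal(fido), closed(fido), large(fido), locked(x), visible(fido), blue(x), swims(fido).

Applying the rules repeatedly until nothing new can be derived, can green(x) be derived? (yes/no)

Round 1 fires (iv), (vi), (xii), (xiii), giving flies(fido), signed(x), stale(fido), bird(x).
Round 2 fires (x), (xv), giving ready(x), has_feathers(fido).
Round 3 fires (ii), giving open(fido).
Round 4 fires (xiv), giving green(x).
Round 5 fires (iii), giving small(fido).
green(x) appears in round 4, so it is derivable.

yes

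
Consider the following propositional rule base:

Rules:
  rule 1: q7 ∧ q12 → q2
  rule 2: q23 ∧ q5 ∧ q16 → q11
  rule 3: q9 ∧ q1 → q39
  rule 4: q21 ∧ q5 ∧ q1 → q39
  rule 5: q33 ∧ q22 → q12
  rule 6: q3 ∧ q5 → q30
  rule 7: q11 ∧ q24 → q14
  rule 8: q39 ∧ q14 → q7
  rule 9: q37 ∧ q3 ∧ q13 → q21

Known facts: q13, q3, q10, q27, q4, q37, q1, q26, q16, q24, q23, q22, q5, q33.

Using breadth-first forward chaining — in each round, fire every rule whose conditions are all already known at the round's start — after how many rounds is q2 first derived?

[1] rule 2 [q23 ∧ q5 ∧ q16 → q11]; rule 5 [q33 ∧ q22 → q12]; rule 6 [q3 ∧ q5 → q30]; rule 9 [q37 ∧ q3 ∧ q13 → q21]. ⇒ new: q11, q12, q30, q21.
[2] rule 4 [q21 ∧ q5 ∧ q1 → q39]; rule 7 [q11 ∧ q24 → q14]. ⇒ new: q39, q14.
[3] rule 8 [q39 ∧ q14 → q7]. ⇒ new: q7.
[4] rule 1 [q7 ∧ q12 → q2]. ⇒ new: q2.
q2 first appears in round 4.

4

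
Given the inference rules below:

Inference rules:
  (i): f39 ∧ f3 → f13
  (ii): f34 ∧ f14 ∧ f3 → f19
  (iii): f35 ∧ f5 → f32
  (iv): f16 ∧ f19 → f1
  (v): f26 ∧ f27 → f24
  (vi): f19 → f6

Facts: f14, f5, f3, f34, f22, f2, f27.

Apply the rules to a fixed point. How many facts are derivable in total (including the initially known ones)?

9

Round 1: (ii) [f34 ∧ f14 ∧ f3 → f19]. New: f19.
Round 2: (vi) [f19 → f6]. New: f6.
Closure: {f14, f19, f2, f22, f27, f3, f34, f5, f6} — 9 facts.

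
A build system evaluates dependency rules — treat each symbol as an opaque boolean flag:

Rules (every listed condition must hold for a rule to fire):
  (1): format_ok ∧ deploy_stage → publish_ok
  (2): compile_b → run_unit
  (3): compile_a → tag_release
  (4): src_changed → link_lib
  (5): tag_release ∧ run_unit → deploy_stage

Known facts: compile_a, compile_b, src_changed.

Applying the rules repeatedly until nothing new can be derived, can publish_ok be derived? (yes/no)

[1] (2) [compile_b → run_unit]; (3) [compile_a → tag_release]; (4) [src_changed → link_lib]. ⇒ new: run_unit, tag_release, link_lib.
[2] (5) [tag_release ∧ run_unit → deploy_stage]. ⇒ new: deploy_stage.
Fixed point reached. publish_ok is concluded only by (1); (1) needs format_ok (never derived).

no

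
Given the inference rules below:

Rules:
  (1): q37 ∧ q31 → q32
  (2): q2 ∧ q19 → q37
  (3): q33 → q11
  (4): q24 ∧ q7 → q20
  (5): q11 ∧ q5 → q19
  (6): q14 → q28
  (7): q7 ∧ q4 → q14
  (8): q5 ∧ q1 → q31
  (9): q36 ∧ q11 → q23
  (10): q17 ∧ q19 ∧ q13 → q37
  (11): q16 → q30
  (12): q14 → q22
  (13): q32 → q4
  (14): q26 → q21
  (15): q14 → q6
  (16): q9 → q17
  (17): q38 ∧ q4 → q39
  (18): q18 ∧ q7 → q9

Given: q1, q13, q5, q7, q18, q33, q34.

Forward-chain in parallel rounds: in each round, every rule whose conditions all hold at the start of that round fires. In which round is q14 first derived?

6

Round 1: (3) [q33 → q11]; (8) [q5 ∧ q1 → q31]; (18) [q18 ∧ q7 → q9]. Adds q11, q31, q9.
Round 2: (5) [q11 ∧ q5 → q19]; (16) [q9 → q17]. Adds q19, q17.
Round 3: (10) [q17 ∧ q19 ∧ q13 → q37]. Adds q37.
Round 4: (1) [q37 ∧ q31 → q32]. Adds q32.
Round 5: (13) [q32 → q4]. Adds q4.
Round 6: (7) [q7 ∧ q4 → q14]. Adds q14.
q14 first appears in round 6.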